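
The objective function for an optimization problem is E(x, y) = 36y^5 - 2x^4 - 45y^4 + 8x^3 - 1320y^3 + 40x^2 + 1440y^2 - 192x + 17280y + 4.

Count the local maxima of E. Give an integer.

4

E separates as a function of x plus a function of y, so ∇E=0 decouples.
∂E/∂x = -8(x - 4)(x - 2)(x + 3) = 0 at x ∈ {-3, 2, 4}; ∂E/∂y = 180(y - 4)(y - 3)(y + 2)(y + 4) = 0 at y ∈ {-4, -2, 3, 4}.
The Hessian is diagonal: diag(E_xx, E_yy). Second derivatives: E_xx(-3)=-280, E_xx(2)=80, E_xx(4)=-112; E_yy(-4)=-20160, E_yy(-2)=10800, E_yy(3)=-6300, E_yy(4)=8640.
Local maxima occur where both diagonal entries negative: (-3, -4), (-3, 3), (4, -4), (4, 3). Count: 4.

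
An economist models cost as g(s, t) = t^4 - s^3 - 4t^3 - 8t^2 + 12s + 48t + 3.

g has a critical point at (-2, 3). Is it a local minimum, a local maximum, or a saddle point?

local minimum

The mixed partial ∂²g/∂s∂t is 0, so the Hessian at any point is diag(g_ss, g_tt) = diag(-6s, 4(3t^2 - 6t - 4)).
At (-2, 3): H = diag(12, 20).
Both eigenvalues are positive, so H is positive definite: a local minimum.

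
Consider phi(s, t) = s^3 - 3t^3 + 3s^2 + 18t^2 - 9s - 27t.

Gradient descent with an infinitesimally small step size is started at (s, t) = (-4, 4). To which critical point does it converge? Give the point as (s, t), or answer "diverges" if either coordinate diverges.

phi is separable, so gradient descent decouples: s follows -∂phi/∂s, t follows -∂phi/∂t.
∂phi/∂s = 3(s - 1)(s + 3); at s=-4 this is 15, so s decreases.
∂phi/∂t = -9(t - 3)(t - 1); at t=4 this is -27, so t increases.
The s-coordinate has no critical point in that direction and runs off to infinity.

diverges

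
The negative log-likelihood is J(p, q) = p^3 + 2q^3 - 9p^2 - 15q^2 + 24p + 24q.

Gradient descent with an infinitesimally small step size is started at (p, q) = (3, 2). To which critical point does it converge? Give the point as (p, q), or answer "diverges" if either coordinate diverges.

(4, 4)

J is separable, so gradient descent decouples: p follows -∂J/∂p, q follows -∂J/∂q.
∂J/∂p = 3(p - 4)(p - 2); at p=3 this is -3, so p increases.
∂J/∂q = 6(q - 4)(q - 1); at q=2 this is -12, so q increases.
p converges to its nearest critical value 4 (a local min of the p-part); q converges to 4. The iterate converges to (4, 4).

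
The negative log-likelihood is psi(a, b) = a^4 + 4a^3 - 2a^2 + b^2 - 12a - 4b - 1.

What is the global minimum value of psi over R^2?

-14

psi(a,b) separates as P(a) + Q(b) − 1, so its minimum is min P + min Q − 1.
P'(a) = 4(a - 1)(a + 1)(a + 3) vanishes at a ∈ {-3, -1, 1}; Q'(b) = 2b - 4 vanishes at b ∈ {2}.
Local minima of P (where P''>0): P(-3)=-9, P(1)=-9. Local minima of Q: Q(2)=-4.
So the global minimum of psi is P(-3) + Q(2) − 1 = -9 − 4 − 1 = -14, attained at (-3, 2).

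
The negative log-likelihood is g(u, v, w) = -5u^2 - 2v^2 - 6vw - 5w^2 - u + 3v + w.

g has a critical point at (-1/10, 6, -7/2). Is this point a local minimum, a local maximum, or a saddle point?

local maximum

The Hessian is constant: H = [[-10, 0, 0], [0, -4, -6], [0, -6, -10]].
Leading principal minors: Δ₁ = -10, Δ₂ = 40, Δ₃ = -40.
The minors alternate sign starting negative (−, +, −), so H is negative definite: a local maximum.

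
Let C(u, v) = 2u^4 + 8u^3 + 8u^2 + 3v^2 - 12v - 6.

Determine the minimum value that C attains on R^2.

C(u,v) separates as P(u) + Q(v) − 6, so its minimum is min P + min Q − 6.
P'(u) = 8u(u + 1)(u + 2) vanishes at u ∈ {-2, -1, 0}; Q'(v) = 6v - 12 vanishes at v ∈ {2}.
Local minima of P (where P''>0): P(-2)=0, P(0)=0. Local minima of Q: Q(2)=-12.
So the global minimum of C is P(-2) + Q(2) − 6 = 0 − 12 − 6 = -18, attained at (-2, 2).

-18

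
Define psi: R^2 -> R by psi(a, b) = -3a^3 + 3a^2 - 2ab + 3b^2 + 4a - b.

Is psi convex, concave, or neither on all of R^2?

neither

The term -3a^3 is cubic, so the Hessian is not constant.
∂²psi/∂a² = -18a + 6, which takes both signs as a varies (negative for sufficiently large a). A diagonal entry of the Hessian changing sign means the Hessian is neither positive- nor negative-semidefinite on all of R^2.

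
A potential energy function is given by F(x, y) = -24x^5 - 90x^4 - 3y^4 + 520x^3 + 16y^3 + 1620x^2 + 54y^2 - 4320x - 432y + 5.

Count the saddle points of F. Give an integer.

6

F separates as a function of x plus a function of y, so ∇F=0 decouples.
∂F/∂x = -120(x - 3)(x - 1)(x + 3)(x + 4) = 0 at x ∈ {-4, -3, 1, 3}; ∂F/∂y = -12(y - 4)(y - 3)(y + 3) = 0 at y ∈ {-3, 3, 4}.
The Hessian is diagonal: diag(F_xx, F_yy). Second derivatives: F_xx(-4)=4200, F_xx(-3)=-2880, F_xx(1)=4800, F_xx(3)=-10080; F_yy(-3)=-504, F_yy(3)=72, F_yy(4)=-84.
Saddle points occur where the two diagonal entries have opposite signs: (-4, -3), (-4, 4), (-3, 3), (1, -3), (1, 4), (3, 3). Count: 6.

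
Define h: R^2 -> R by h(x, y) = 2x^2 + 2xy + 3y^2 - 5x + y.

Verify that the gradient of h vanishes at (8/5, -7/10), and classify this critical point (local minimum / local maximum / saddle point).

local minimum

∇h = (4x + 2y - 5, 2x + 6y + 1); substituting (8/5, -7/10) gives ∇h = (0, 0), so (8/5, -7/10) is indeed a critical point.
The Hessian of h is constant: H = [[4, 2], [2, 6]].
det(H) = 4·6 − 2² = 20.
det(H) > 0 and tr(H) = 10 > 0, so H is positive definite and the point is a local minimum.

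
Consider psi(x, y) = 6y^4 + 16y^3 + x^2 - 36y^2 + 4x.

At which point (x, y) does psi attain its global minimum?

psi(x,y) separates as P(x) + Q(y), so its minimum is min P + min Q.
P'(x) = 2x + 4 vanishes at x ∈ {-2}; Q'(y) = 24y(y - 1)(y + 3) vanishes at y ∈ {-3, 0, 1}.
Local minima of P (where P''>0): P(-2)=-4. Local minima of Q: Q(-3)=-270, Q(1)=-14.
So the global minimum of psi is P(-2) + Q(-3) = -4 − 270 = -274, attained at (-2, -3).

(-2, -3)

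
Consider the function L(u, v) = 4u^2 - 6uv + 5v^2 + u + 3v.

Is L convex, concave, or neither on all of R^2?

L is quadratic, so its Hessian is the constant matrix H = [[8, -6], [-6, 10]].
det(H) = 44, tr(H) = 18.
det(H) > 0 and tr(H) > 0, so H is positive definite everywhere: convex.

convex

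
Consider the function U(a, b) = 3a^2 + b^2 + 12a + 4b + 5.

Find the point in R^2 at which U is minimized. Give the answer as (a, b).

(-2, -2)

U(a,b) separates as P(a) + Q(b) + 5, so its minimum is min P + min Q + 5.
P'(a) = 6a + 12 vanishes at a ∈ {-2}; Q'(b) = 2b + 4 vanishes at b ∈ {-2}.
Local minima of P (where P''>0): P(-2)=-12. Local minima of Q: Q(-2)=-4.
So the global minimum of U is P(-2) + Q(-2) + 5 = -12 − 4 + 5 = -11, attained at (-2, -2).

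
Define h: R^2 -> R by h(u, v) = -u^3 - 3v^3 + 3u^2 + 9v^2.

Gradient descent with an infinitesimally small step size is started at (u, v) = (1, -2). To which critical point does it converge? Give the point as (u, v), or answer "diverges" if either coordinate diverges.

(0, 0)

h is separable, so gradient descent decouples: u follows -∂h/∂u, v follows -∂h/∂v.
∂h/∂u = -3u(u - 2); at u=1 this is 3, so u decreases.
∂h/∂v = -9v(v - 2); at v=-2 this is -72, so v increases.
u converges to its nearest critical value 0 (a local min of the u-part); v converges to 0. The iterate converges to (0, 0).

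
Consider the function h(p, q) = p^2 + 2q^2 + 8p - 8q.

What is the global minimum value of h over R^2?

h(p,q) separates as A(p) + B(q), so its minimum is min A + min B.
A'(p) = 2p + 8 vanishes at p ∈ {-4}; B'(q) = 4q - 8 vanishes at q ∈ {2}.
Local minima of A (where A''>0): A(-4)=-16. Local minima of B: B(2)=-8.
So the global minimum of h is A(-4) + B(2) = -16 − 8 = -24, attained at (-4, 2).

-24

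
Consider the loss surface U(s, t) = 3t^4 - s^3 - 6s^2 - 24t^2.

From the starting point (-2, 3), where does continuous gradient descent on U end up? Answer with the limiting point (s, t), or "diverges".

U is separable, so gradient descent decouples: s follows -∂U/∂s, t follows -∂U/∂t.
∂U/∂s = -3s(s + 4); at s=-2 this is 12, so s decreases.
∂U/∂t = 12t(t - 2)(t + 2); at t=3 this is 180, so t decreases.
s converges to its nearest critical value -4 (a local min of the s-part); t converges to 2. The iterate converges to (-4, 2).

(-4, 2)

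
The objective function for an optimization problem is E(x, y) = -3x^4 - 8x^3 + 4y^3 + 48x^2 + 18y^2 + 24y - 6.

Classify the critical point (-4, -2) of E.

The mixed partial ∂²E/∂x∂y is 0, so the Hessian at any point is diag(E_xx, E_yy) = diag(12(-3x^2 - 4x + 8), 12(2y + 3)).
At (-4, -2): H = diag(-288, -12).
Both eigenvalues are negative, so H is negative definite: a local maximum.

local maximum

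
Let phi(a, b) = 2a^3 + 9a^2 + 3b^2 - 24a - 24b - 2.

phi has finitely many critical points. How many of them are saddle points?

1

phi separates as a function of a plus a function of b, so ∇phi=0 decouples.
∂phi/∂a = 6(a - 1)(a + 4) = 0 at a ∈ {-4, 1}; ∂phi/∂b = 6(b - 4) = 0 at b ∈ {4}.
The Hessian is diagonal: diag(phi_aa, phi_bb). Second derivatives: phi_aa(-4)=-30, phi_aa(1)=30; phi_bb(4)=6.
Saddle points occur where the two diagonal entries have opposite signs: (-4, 4). Count: 1.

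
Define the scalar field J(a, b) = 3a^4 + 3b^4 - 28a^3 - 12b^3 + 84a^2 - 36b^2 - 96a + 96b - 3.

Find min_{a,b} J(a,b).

-259

J(a,b) separates as P(a) + Q(b) − 3, so its minimum is min P + min Q − 3.
P'(a) = 12(a - 4)(a - 2)(a - 1) vanishes at a ∈ {1, 2, 4}; Q'(b) = 12(b - 4)(b - 1)(b + 2) vanishes at b ∈ {-2, 1, 4}.
Local minima of P (where P''>0): P(1)=-37, P(4)=-64. Local minima of Q: Q(-2)=-192, Q(4)=-192.
So the global minimum of J is P(4) + Q(-2) − 3 = -64 − 192 − 3 = -259, attained at (4, -2).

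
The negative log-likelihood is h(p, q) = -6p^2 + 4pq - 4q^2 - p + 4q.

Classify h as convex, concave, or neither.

h is quadratic, so its Hessian is the constant matrix H = [[-12, 4], [4, -8]].
det(H) = 80, tr(H) = -20.
det(H) > 0 and tr(H) < 0, so H is negative definite everywhere: concave.

concave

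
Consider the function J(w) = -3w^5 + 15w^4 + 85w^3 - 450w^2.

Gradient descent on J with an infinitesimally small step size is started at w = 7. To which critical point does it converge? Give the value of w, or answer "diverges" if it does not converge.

diverges

J'(w) = -15w(w - 5)(w - 3)(w + 4), so J'(7) = -9240.
Gradient descent moves in the -J' direction, i.e. w is increasing.
There is no critical point above w=7, and J' keeps the same sign, so the iterate runs off to +∞.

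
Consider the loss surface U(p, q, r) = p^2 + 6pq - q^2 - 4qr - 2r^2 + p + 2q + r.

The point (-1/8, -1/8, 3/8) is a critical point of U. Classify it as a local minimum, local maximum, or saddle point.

The Hessian is constant: H = [[2, 6, 0], [6, -2, -4], [0, -4, -4]].
Leading principal minors: Δ₁ = 2, Δ₂ = -40, Δ₃ = 128.
The minors fit neither the all-positive nor the alternating-sign pattern, so H is indefinite: a saddle point.

saddle point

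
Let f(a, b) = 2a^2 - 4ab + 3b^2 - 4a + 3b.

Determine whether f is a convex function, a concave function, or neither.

convex

f is quadratic, so its Hessian is the constant matrix H = [[4, -4], [-4, 6]].
det(H) = 8, tr(H) = 10.
det(H) > 0 and tr(H) > 0, so H is positive definite everywhere: convex.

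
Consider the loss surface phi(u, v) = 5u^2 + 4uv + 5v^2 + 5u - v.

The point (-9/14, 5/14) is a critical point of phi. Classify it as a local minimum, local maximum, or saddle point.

local minimum

The Hessian of phi is constant: H = [[10, 4], [4, 10]].
det(H) = 10·10 − 4² = 84.
det(H) > 0 and tr(H) = 20 > 0, so H is positive definite and the point is a local minimum.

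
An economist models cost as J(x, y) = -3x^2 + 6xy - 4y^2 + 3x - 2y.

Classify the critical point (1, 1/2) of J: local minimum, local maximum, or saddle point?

The Hessian of J is constant: H = [[-6, 6], [6, -8]].
det(H) = (-6)·(-8) − 6² = 12.
det(H) > 0 and tr(H) = -14 < 0, so H is negative definite and the point is a local maximum.

local maximum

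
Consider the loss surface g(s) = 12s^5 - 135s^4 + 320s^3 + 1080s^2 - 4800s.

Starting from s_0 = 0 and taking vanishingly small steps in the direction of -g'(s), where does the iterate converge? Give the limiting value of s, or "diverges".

2

g'(s) = 60(s - 5)(s - 4)(s - 2)(s + 2), so g'(0) = -4800.
Gradient descent moves in the -g' direction, i.e. s is increasing.
The nearest critical point in that direction is s = 2, where g'' = 1440 > 0 (a local minimum). The iterate converges there.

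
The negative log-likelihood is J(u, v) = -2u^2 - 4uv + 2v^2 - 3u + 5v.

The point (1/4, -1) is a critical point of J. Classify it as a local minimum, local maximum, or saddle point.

The Hessian of J is constant: H = [[-4, -4], [-4, 4]].
det(H) = (-4)·4 − (-4)² = -32.
Since det(H) < 0, H is indefinite and the critical point is a saddle point.

saddle point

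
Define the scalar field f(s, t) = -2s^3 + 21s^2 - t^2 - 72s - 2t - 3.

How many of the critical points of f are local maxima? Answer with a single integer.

1

f separates as a function of s plus a function of t, so ∇f=0 decouples.
∂f/∂s = -6(s - 4)(s - 3) = 0 at s ∈ {3, 4}; ∂f/∂t = -2(t + 1) = 0 at t ∈ {-1}.
The Hessian is diagonal: diag(f_ss, f_tt). Second derivatives: f_ss(3)=6, f_ss(4)=-6; f_tt(-1)=-2.
Local maxima occur where both diagonal entries negative: (4, -1). Count: 1.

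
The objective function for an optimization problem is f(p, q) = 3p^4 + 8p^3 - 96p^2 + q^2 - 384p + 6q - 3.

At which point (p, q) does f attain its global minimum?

f(p,q) separates as A(p) + B(q) − 3, so its minimum is min A + min B − 3.
A'(p) = 12(p - 4)(p + 2)(p + 4) vanishes at p ∈ {-4, -2, 4}; B'(q) = 2q + 6 vanishes at q ∈ {-3}.
Local minima of A (where A''>0): A(-4)=256, A(4)=-1792. Local minima of B: B(-3)=-9.
So the global minimum of f is A(4) + B(-3) − 3 = -1792 − 9 − 3 = -1804, attained at (4, -3).

(4, -3)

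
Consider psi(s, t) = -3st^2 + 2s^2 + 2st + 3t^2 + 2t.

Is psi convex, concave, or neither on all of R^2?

neither

The term -3st^2 is cubic, so the Hessian is not constant.
∂²psi/∂t² = -6s + 6, which takes both signs as s varies (negative for sufficiently large s). A diagonal entry of the Hessian changing sign means the Hessian is neither positive- nor negative-semidefinite on all of R^2.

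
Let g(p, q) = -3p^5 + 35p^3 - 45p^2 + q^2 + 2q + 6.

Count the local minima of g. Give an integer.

g separates as a function of p plus a function of q, so ∇g=0 decouples.
∂g/∂p = -15p(p - 2)(p - 1)(p + 3) = 0 at p ∈ {-3, 0, 1, 2}; ∂g/∂q = 2(q + 1) = 0 at q ∈ {-1}.
The Hessian is diagonal: diag(g_pp, g_qq). Second derivatives: g_pp(-3)=900, g_pp(0)=-90, g_pp(1)=60, g_pp(2)=-150; g_qq(-1)=2.
Local minima occur where both diagonal entries positive: (-3, -1), (1, -1). Count: 2.

2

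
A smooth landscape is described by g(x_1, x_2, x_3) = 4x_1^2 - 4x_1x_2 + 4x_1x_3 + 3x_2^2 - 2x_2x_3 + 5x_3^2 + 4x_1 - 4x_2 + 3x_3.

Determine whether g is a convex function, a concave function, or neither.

g is quadratic, so its Hessian is the constant matrix H = [[8, -4, 4], [-4, 6, -2], [4, -2, 10]].
Leading principal minors: 8, 32, 256.
All positive ⇒ H ≻ 0 ⇒ convex.

convex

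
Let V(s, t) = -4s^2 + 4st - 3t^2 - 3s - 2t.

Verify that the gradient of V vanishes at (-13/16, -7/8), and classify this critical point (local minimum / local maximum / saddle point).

local maximum

∇V = (-8s + 4t - 3, 4s - 6t - 2); substituting (-13/16, -7/8) gives ∇V = (0, 0), so (-13/16, -7/8) is indeed a critical point.
The Hessian of V is constant: H = [[-8, 4], [4, -6]].
det(H) = (-8)·(-6) − 4² = 32.
det(H) > 0 and tr(H) = -14 < 0, so H is negative definite and the point is a local maximum.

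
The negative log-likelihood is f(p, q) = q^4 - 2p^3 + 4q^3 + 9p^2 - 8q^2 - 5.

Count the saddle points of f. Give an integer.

f separates as a function of p plus a function of q, so ∇f=0 decouples.
∂f/∂p = -6p(p - 3) = 0 at p ∈ {0, 3}; ∂f/∂q = 4q(q - 1)(q + 4) = 0 at q ∈ {-4, 0, 1}.
The Hessian is diagonal: diag(f_pp, f_qq). Second derivatives: f_pp(0)=18, f_pp(3)=-18; f_qq(-4)=80, f_qq(0)=-16, f_qq(1)=20.
Saddle points occur where the two diagonal entries have opposite signs: (0, 0), (3, -4), (3, 1). Count: 3.

3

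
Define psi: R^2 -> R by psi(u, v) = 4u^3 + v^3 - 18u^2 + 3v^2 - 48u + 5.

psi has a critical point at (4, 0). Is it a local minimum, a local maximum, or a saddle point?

local minimum

The mixed partial ∂²psi/∂u∂v is 0, so the Hessian at any point is diag(psi_uu, psi_vv) = diag(12(2u - 3), 6(v + 1)).
At (4, 0): H = diag(60, 6).
Both eigenvalues are positive, so H is positive definite: a local minimum.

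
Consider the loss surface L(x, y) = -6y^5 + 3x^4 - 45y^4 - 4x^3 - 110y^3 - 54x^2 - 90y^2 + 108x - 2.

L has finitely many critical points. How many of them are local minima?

4

L separates as a function of x plus a function of y, so ∇L=0 decouples.
∂L/∂x = 12(x - 3)(x - 1)(x + 3) = 0 at x ∈ {-3, 1, 3}; ∂L/∂y = -30y(y + 1)(y + 2)(y + 3) = 0 at y ∈ {-3, -2, -1, 0}.
The Hessian is diagonal: diag(L_xx, L_yy). Second derivatives: L_xx(-3)=288, L_xx(1)=-96, L_xx(3)=144; L_yy(-3)=180, L_yy(-2)=-60, L_yy(-1)=60, L_yy(0)=-180.
Local minima occur where both diagonal entries positive: (-3, -3), (-3, -1), (3, -3), (3, -1). Count: 4.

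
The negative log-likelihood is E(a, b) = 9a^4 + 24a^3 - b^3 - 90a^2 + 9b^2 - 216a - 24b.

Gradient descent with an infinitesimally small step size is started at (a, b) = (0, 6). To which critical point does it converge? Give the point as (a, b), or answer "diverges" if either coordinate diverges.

diverges

E is separable, so gradient descent decouples: a follows -∂E/∂a, b follows -∂E/∂b.
∂E/∂a = 36(a - 2)(a + 1)(a + 3); at a=0 this is -216, so a increases.
∂E/∂b = -3(b - 4)(b - 2); at b=6 this is -24, so b increases.
The b-coordinate has no critical point in that direction and runs off to infinity.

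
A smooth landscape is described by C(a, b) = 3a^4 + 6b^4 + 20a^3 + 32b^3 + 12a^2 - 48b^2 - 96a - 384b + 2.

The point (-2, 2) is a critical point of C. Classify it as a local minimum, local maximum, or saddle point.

The mixed partial ∂²C/∂a∂b is 0, so the Hessian at any point is diag(C_aa, C_bb) = diag(12(3a^2 + 10a + 2), 24(3b^2 + 8b - 4)).
At (-2, 2): H = diag(-72, 576).
The eigenvalues have opposite signs, so H is indefinite: a saddle point.

saddle point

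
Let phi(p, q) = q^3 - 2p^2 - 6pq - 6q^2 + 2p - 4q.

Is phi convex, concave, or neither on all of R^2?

The term q^3 is cubic, so the Hessian is not constant.
∂²phi/∂q² = 6q - 12, which takes both signs as q varies (negative for sufficiently negative q). A diagonal entry of the Hessian changing sign means the Hessian is neither positive- nor negative-semidefinite on all of R^2.

neither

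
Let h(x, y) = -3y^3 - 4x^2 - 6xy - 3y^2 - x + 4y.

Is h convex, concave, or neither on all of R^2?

neither

The term -3y^3 is cubic, so the Hessian is not constant.
∂²h/∂y² = -18y - 6, which takes both signs as y varies (negative for sufficiently large y). A diagonal entry of the Hessian changing sign means the Hessian is neither positive- nor negative-semidefinite on all of R^2.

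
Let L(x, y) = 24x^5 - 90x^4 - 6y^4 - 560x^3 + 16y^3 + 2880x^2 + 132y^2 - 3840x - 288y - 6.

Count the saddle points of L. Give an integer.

6

L separates as a function of x plus a function of y, so ∇L=0 decouples.
∂L/∂x = 120(x - 4)(x - 2)(x - 1)(x + 4) = 0 at x ∈ {-4, 1, 2, 4}; ∂L/∂y = -24(y - 4)(y - 1)(y + 3) = 0 at y ∈ {-3, 1, 4}.
The Hessian is diagonal: diag(L_xx, L_yy). Second derivatives: L_xx(-4)=-28800, L_xx(1)=1800, L_xx(2)=-1440, L_xx(4)=5760; L_yy(-3)=-672, L_yy(1)=288, L_yy(4)=-504.
Saddle points occur where the two diagonal entries have opposite signs: (-4, 1), (1, -3), (1, 4), (2, 1), (4, -3), (4, 4). Count: 6.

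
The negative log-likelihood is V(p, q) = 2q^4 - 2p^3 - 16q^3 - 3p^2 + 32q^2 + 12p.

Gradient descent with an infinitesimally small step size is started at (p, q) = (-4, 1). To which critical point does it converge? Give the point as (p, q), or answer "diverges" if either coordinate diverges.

V is separable, so gradient descent decouples: p follows -∂V/∂p, q follows -∂V/∂q.
∂V/∂p = -6(p - 1)(p + 2); at p=-4 this is -60, so p increases.
∂V/∂q = 8q(q - 4)(q - 2); at q=1 this is 24, so q decreases.
p converges to its nearest critical value -2 (a local min of the p-part); q converges to 0. The iterate converges to (-2, 0).

(-2, 0)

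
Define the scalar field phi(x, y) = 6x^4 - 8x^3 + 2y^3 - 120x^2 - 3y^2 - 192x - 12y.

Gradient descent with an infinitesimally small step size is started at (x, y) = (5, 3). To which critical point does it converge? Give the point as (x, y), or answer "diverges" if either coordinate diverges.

phi is separable, so gradient descent decouples: x follows -∂phi/∂x, y follows -∂phi/∂y.
∂phi/∂x = 24(x - 4)(x + 1)(x + 2); at x=5 this is 1008, so x decreases.
∂phi/∂y = 6(y - 2)(y + 1); at y=3 this is 24, so y decreases.
x converges to its nearest critical value 4 (a local min of the x-part); y converges to 2. The iterate converges to (4, 2).

(4, 2)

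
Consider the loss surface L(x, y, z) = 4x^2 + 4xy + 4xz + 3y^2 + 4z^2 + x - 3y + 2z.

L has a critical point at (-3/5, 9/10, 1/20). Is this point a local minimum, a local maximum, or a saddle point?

The Hessian is constant: H = [[8, 4, 4], [4, 6, 0], [4, 0, 8]].
Leading principal minors: Δ₁ = 8, Δ₂ = 32, Δ₃ = 160.
All leading minors are positive, so H is positive definite: a local minimum.

local minimum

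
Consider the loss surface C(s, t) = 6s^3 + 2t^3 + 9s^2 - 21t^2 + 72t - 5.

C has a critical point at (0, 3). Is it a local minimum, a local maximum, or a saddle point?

saddle point

The mixed partial ∂²C/∂s∂t is 0, so the Hessian at any point is diag(C_ss, C_tt) = diag(18(2s + 1), 6(2t - 7)).
At (0, 3): H = diag(18, -6).
The eigenvalues have opposite signs, so H is indefinite: a saddle point.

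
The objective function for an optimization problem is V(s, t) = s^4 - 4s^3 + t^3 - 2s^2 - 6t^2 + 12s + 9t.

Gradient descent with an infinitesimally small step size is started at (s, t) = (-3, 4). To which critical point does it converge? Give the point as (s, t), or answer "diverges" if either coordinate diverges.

(-1, 3)

V is separable, so gradient descent decouples: s follows -∂V/∂s, t follows -∂V/∂t.
∂V/∂s = 4(s - 3)(s - 1)(s + 1); at s=-3 this is -192, so s increases.
∂V/∂t = 3(t - 3)(t - 1); at t=4 this is 9, so t decreases.
s converges to its nearest critical value -1 (a local min of the s-part); t converges to 3. The iterate converges to (-1, 3).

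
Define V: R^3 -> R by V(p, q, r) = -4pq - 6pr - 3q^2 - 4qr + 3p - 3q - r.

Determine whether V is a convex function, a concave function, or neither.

V is quadratic, so its Hessian is the constant matrix H = [[0, -4, -6], [-4, -6, -4], [-6, -4, 0]].
Leading principal minors: 0, -16, 24.
Neither pattern holds ⇒ H is indefinite ⇒ neither convex nor concave.

neither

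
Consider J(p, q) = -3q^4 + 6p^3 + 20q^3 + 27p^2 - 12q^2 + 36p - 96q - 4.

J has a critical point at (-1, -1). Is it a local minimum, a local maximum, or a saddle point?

The mixed partial ∂²J/∂p∂q is 0, so the Hessian at any point is diag(J_pp, J_qq) = diag(18(2p + 3), 12(-3q^2 + 10q - 2)).
At (-1, -1): H = diag(18, -180).
The eigenvalues have opposite signs, so H is indefinite: a saddle point.

saddle point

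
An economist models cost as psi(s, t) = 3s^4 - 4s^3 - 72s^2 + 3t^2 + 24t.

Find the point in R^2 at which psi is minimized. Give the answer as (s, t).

psi(s,t) separates as P(s) + Q(t), so its minimum is min P + min Q.
P'(s) = 12s(s - 4)(s + 3) vanishes at s ∈ {-3, 0, 4}; Q'(t) = 6(t + 4) vanishes at t ∈ {-4}.
Local minima of P (where P''>0): P(-3)=-297, P(4)=-640. Local minima of Q: Q(-4)=-48.
So the global minimum of psi is P(4) + Q(-4) = -640 − 48 = -688, attained at (4, -4).

(4, -4)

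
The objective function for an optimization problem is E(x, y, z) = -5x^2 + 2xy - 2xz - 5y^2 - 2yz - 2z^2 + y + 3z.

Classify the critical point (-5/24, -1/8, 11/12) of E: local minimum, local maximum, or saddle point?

local maximum

The Hessian is constant: H = [[-10, 2, -2], [2, -10, -2], [-2, -2, -4]].
Leading principal minors: Δ₁ = -10, Δ₂ = 96, Δ₃ = -288.
The minors alternate sign starting negative (−, +, −), so H is negative definite: a local maximum.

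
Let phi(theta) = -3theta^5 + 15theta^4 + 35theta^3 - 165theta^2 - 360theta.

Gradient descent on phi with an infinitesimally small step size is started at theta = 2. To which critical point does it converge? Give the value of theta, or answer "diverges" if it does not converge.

phi'(theta) = -15(theta - 4)(theta - 3)(theta + 1)(theta + 2), so phi'(2) = -360.
Gradient descent moves in the -phi' direction, i.e. theta is increasing.
The nearest critical point in that direction is theta = 3, where phi'' = 300 > 0 (a local minimum). The iterate converges there.

3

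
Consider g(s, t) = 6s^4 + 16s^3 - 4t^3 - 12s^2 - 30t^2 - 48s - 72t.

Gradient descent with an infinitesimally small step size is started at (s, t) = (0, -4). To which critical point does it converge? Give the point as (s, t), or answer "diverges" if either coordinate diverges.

g is separable, so gradient descent decouples: s follows -∂g/∂s, t follows -∂g/∂t.
∂g/∂s = 24(s - 1)(s + 1)(s + 2); at s=0 this is -48, so s increases.
∂g/∂t = -12(t + 2)(t + 3); at t=-4 this is -24, so t increases.
s converges to its nearest critical value 1 (a local min of the s-part); t converges to -3. The iterate converges to (1, -3).

(1, -3)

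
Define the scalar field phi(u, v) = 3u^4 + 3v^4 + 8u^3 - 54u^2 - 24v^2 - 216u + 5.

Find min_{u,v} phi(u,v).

-718

phi(u,v) separates as P(u) + Q(v) + 5, so its minimum is min P + min Q + 5.
P'(u) = 12(u - 3)(u + 2)(u + 3) vanishes at u ∈ {-3, -2, 3}; Q'(v) = 12v(v - 2)(v + 2) vanishes at v ∈ {-2, 0, 2}.
Local minima of P (where P''>0): P(-3)=189, P(3)=-675. Local minima of Q: Q(-2)=-48, Q(2)=-48.
So the global minimum of phi is P(3) + Q(-2) + 5 = -675 − 48 + 5 = -718, attained at (3, -2).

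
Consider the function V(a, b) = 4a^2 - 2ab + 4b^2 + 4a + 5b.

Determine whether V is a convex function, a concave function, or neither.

V is quadratic, so its Hessian is the constant matrix H = [[8, -2], [-2, 8]].
det(H) = 60, tr(H) = 16.
det(H) > 0 and tr(H) > 0, so H is positive definite everywhere: convex.

convex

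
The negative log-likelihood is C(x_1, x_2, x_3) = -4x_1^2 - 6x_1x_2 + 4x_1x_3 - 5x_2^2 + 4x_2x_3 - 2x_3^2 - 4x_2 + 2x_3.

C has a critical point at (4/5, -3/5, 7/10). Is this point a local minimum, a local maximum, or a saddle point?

local maximum

The Hessian is constant: H = [[-8, -6, 4], [-6, -10, 4], [4, 4, -4]].
Leading principal minors: Δ₁ = -8, Δ₂ = 44, Δ₃ = -80.
The minors alternate sign starting negative (−, +, −), so H is negative definite: a local maximum.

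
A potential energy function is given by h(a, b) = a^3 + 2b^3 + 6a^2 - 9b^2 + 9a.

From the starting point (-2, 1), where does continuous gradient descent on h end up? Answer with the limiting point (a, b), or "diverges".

(-1, 3)

h is separable, so gradient descent decouples: a follows -∂h/∂a, b follows -∂h/∂b.
∂h/∂a = 3(a + 1)(a + 3); at a=-2 this is -3, so a increases.
∂h/∂b = 6b(b - 3); at b=1 this is -12, so b increases.
a converges to its nearest critical value -1 (a local min of the a-part); b converges to 3. The iterate converges to (-1, 3).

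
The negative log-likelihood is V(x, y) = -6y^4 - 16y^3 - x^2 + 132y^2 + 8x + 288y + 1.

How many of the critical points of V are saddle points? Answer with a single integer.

1

V separates as a function of x plus a function of y, so ∇V=0 decouples.
∂V/∂x = -2(x - 4) = 0 at x ∈ {4}; ∂V/∂y = -24(y - 3)(y + 1)(y + 4) = 0 at y ∈ {-4, -1, 3}.
The Hessian is diagonal: diag(V_xx, V_yy). Second derivatives: V_xx(4)=-2; V_yy(-4)=-504, V_yy(-1)=288, V_yy(3)=-672.
Saddle points occur where the two diagonal entries have opposite signs: (4, -1). Count: 1.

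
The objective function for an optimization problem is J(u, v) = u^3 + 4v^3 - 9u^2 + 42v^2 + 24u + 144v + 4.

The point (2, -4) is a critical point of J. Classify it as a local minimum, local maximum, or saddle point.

local maximum

The mixed partial ∂²J/∂u∂v is 0, so the Hessian at any point is diag(J_uu, J_vv) = diag(6(u - 3), 12(2v + 7)).
At (2, -4): H = diag(-6, -12).
Both eigenvalues are negative, so H is negative definite: a local maximum.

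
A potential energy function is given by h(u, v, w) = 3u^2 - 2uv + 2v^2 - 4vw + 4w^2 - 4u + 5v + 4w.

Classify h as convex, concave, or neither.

convex

h is quadratic, so its Hessian is the constant matrix H = [[6, -2, 0], [-2, 4, -4], [0, -4, 8]].
Leading principal minors: 6, 20, 64.
All positive ⇒ H ≻ 0 ⇒ convex.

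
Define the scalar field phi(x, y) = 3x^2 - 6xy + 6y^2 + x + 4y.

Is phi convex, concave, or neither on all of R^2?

phi is quadratic, so its Hessian is the constant matrix H = [[6, -6], [-6, 12]].
det(H) = 36, tr(H) = 18.
det(H) > 0 and tr(H) > 0, so H is positive definite everywhere: convex.

convex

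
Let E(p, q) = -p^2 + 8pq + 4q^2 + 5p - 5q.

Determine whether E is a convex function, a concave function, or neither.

E is quadratic, so its Hessian is the constant matrix H = [[-2, 8], [8, 8]].
det(H) = -80, tr(H) = 6.
det(H) < 0, so H is indefinite: neither convex nor concave.

neither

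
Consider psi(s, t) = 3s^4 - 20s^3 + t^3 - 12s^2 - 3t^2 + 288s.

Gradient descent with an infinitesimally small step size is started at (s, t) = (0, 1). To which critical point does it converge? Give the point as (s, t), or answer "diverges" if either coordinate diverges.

(-2, 2)

psi is separable, so gradient descent decouples: s follows -∂psi/∂s, t follows -∂psi/∂t.
∂psi/∂s = 12(s - 4)(s - 3)(s + 2); at s=0 this is 288, so s decreases.
∂psi/∂t = 3t(t - 2); at t=1 this is -3, so t increases.
s converges to its nearest critical value -2 (a local min of the s-part); t converges to 2. The iterate converges to (-2, 2).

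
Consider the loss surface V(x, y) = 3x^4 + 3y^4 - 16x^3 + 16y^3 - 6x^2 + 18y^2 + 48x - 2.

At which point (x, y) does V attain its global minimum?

V(x,y) separates as P(x) + Q(y) − 2, so its minimum is min P + min Q − 2.
P'(x) = 12(x - 4)(x - 1)(x + 1) vanishes at x ∈ {-1, 1, 4}; Q'(y) = 12y(y + 1)(y + 3) vanishes at y ∈ {-3, -1, 0}.
Local minima of P (where P''>0): P(-1)=-35, P(4)=-160. Local minima of Q: Q(-3)=-27, Q(0)=0.
So the global minimum of V is P(4) + Q(-3) − 2 = -160 − 27 − 2 = -189, attained at (4, -3).

(4, -3)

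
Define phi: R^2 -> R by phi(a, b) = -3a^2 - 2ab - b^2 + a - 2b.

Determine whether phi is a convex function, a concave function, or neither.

concave

phi is quadratic, so its Hessian is the constant matrix H = [[-6, -2], [-2, -2]].
det(H) = 8, tr(H) = -8.
det(H) > 0 and tr(H) < 0, so H is negative definite everywhere: concave.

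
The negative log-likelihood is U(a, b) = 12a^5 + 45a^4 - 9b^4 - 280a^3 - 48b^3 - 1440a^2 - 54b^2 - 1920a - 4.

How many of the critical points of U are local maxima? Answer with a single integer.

4

U separates as a function of a plus a function of b, so ∇U=0 decouples.
∂U/∂a = 60(a - 4)(a + 1)(a + 2)(a + 4) = 0 at a ∈ {-4, -2, -1, 4}; ∂U/∂b = -36b(b + 1)(b + 3) = 0 at b ∈ {-3, -1, 0}.
The Hessian is diagonal: diag(U_aa, U_bb). Second derivatives: U_aa(-4)=-2880, U_aa(-2)=720, U_aa(-1)=-900, U_aa(4)=14400; U_bb(-3)=-216, U_bb(-1)=72, U_bb(0)=-108.
Local maxima occur where both diagonal entries negative: (-4, -3), (-4, 0), (-1, -3), (-1, 0). Count: 4.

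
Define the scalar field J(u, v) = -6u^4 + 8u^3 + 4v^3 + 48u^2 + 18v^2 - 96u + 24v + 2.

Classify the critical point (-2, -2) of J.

The mixed partial ∂²J/∂u∂v is 0, so the Hessian at any point is diag(J_uu, J_vv) = diag(24(-3u^2 + 2u + 4), 12(2v + 3)).
At (-2, -2): H = diag(-288, -12).
Both eigenvalues are negative, so H is negative definite: a local maximum.

local maximum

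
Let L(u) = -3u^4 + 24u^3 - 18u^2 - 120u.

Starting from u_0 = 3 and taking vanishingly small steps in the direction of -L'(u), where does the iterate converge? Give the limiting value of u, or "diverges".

L'(u) = -12(u - 5)(u - 2)(u + 1), so L'(3) = 96.
Gradient descent moves in the -L' direction, i.e. u is decreasing.
The nearest critical point in that direction is u = 2, where L'' = 108 > 0 (a local minimum). The iterate converges there.

2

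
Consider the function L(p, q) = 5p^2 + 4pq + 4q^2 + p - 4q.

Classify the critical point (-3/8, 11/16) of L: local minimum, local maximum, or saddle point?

local minimum

The Hessian of L is constant: H = [[10, 4], [4, 8]].
det(H) = 10·8 − 4² = 64.
det(H) > 0 and tr(H) = 18 > 0, so H is positive definite and the point is a local minimum.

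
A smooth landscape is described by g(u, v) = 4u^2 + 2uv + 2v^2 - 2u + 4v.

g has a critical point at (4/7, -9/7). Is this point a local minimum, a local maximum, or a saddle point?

The Hessian of g is constant: H = [[8, 2], [2, 4]].
det(H) = 8·4 − 2² = 28.
det(H) > 0 and tr(H) = 12 > 0, so H is positive definite and the point is a local minimum.

local minimum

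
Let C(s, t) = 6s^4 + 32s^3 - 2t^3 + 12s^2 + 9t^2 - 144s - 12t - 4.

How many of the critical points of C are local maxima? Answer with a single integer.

C separates as a function of s plus a function of t, so ∇C=0 decouples.
∂C/∂s = 24(s - 1)(s + 2)(s + 3) = 0 at s ∈ {-3, -2, 1}; ∂C/∂t = -6(t - 2)(t - 1) = 0 at t ∈ {1, 2}.
The Hessian is diagonal: diag(C_ss, C_tt). Second derivatives: C_ss(-3)=96, C_ss(-2)=-72, C_ss(1)=288; C_tt(1)=6, C_tt(2)=-6.
Local maxima occur where both diagonal entries negative: (-2, 2). Count: 1.

1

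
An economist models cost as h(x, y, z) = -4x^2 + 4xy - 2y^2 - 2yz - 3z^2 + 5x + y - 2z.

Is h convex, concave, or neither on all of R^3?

concave

h is quadratic, so its Hessian is the constant matrix H = [[-8, 4, 0], [4, -4, -2], [0, -2, -6]].
Leading principal minors: -8, 16, -64.
Signs alternate −, +, − ⇒ H ≺ 0 ⇒ concave.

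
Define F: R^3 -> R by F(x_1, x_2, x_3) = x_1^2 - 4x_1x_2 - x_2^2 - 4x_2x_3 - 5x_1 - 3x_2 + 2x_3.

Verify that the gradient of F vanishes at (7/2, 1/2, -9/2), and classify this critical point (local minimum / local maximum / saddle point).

∇F = (2x_1 - 4x_2 - 5, -4x_1 - 2x_2 - 4x_3 - 3, -4x_2 + 2); substituting (7/2, 1/2, -9/2) gives ∇F = (0, 0, 0), so (7/2, 1/2, -9/2) is indeed a critical point.
The Hessian is constant: H = [[2, -4, 0], [-4, -2, -4], [0, -4, 0]].
Leading principal minors: Δ₁ = 2, Δ₂ = -20, Δ₃ = -32.
The minors fit neither the all-positive nor the alternating-sign pattern, so H is indefinite: a saddle point.

saddle point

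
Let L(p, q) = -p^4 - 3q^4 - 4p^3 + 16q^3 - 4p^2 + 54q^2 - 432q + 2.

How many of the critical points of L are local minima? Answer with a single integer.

L separates as a function of p plus a function of q, so ∇L=0 decouples.
∂L/∂p = -4p(p + 1)(p + 2) = 0 at p ∈ {-2, -1, 0}; ∂L/∂q = -12(q - 4)(q - 3)(q + 3) = 0 at q ∈ {-3, 3, 4}.
The Hessian is diagonal: diag(L_pp, L_qq). Second derivatives: L_pp(-2)=-8, L_pp(-1)=4, L_pp(0)=-8; L_qq(-3)=-504, L_qq(3)=72, L_qq(4)=-84.
Local minima occur where both diagonal entries positive: (-1, 3). Count: 1.

1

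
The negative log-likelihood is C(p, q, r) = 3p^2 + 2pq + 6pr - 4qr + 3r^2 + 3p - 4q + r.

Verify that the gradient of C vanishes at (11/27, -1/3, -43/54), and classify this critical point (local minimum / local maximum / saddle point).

saddle point

∇C = (6p + 2q + 6r + 3, 2p - 4r - 4, 6p - 4q + 6r + 1); substituting (11/27, -1/3, -43/54) gives ∇C = (0, 0, 0), so (11/27, -1/3, -43/54) is indeed a critical point.
The Hessian is constant: H = [[6, 2, 6], [2, 0, -4], [6, -4, 6]].
Leading principal minors: Δ₁ = 6, Δ₂ = -4, Δ₃ = -216.
The minors fit neither the all-positive nor the alternating-sign pattern, so H is indefinite: a saddle point.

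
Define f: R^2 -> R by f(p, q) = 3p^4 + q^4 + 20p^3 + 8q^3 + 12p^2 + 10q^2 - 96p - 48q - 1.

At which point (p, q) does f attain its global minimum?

(1, 1)

f(p,q) separates as A(p) + B(q) − 1, so its minimum is min A + min B − 1.
A'(p) = 12(p - 1)(p + 2)(p + 4) vanishes at p ∈ {-4, -2, 1}; B'(q) = 4(q - 1)(q + 3)(q + 4) vanishes at q ∈ {-4, -3, 1}.
Local minima of A (where A''>0): A(-4)=64, A(1)=-61. Local minima of B: B(-4)=96, B(1)=-29.
So the global minimum of f is A(1) + B(1) − 1 = -61 − 29 − 1 = -91, attained at (1, 1).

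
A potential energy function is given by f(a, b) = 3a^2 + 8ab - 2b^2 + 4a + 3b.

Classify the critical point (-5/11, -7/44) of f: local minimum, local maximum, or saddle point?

The Hessian of f is constant: H = [[6, 8], [8, -4]].
det(H) = 6·(-4) − 8² = -88.
Since det(H) < 0, H is indefinite and the critical point is a saddle point.

saddle point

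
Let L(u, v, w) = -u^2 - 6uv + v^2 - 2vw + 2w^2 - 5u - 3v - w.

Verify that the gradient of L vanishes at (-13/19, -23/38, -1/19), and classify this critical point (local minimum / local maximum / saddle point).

∇L = (-2u - 6v - 5, -6u + 2v - 2w - 3, -2v + 4w - 1); substituting (-13/19, -23/38, -1/19) gives ∇L = (0, 0, 0), so (-13/19, -23/38, -1/19) is indeed a critical point.
The Hessian is constant: H = [[-2, -6, 0], [-6, 2, -2], [0, -2, 4]].
Leading principal minors: Δ₁ = -2, Δ₂ = -40, Δ₃ = -152.
The minors fit neither the all-positive nor the alternating-sign pattern, so H is indefinite: a saddle point.

saddle point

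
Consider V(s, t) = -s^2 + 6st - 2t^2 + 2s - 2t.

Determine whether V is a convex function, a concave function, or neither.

V is quadratic, so its Hessian is the constant matrix H = [[-2, 6], [6, -4]].
det(H) = -28, tr(H) = -6.
det(H) < 0, so H is indefinite: neither convex nor concave.

neither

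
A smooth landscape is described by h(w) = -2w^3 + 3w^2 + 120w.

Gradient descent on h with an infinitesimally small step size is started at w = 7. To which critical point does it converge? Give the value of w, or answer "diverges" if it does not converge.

h'(w) = -6(w - 5)(w + 4), so h'(7) = -132.
Gradient descent moves in the -h' direction, i.e. w is increasing.
There is no critical point above w=7, and h' keeps the same sign, so the iterate runs off to +∞.

diverges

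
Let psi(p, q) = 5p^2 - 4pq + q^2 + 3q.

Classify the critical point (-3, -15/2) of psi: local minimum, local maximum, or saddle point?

The Hessian of psi is constant: H = [[10, -4], [-4, 2]].
det(H) = 10·2 − (-4)² = 4.
det(H) > 0 and tr(H) = 12 > 0, so H is positive definite and the point is a local minimum.

local minimum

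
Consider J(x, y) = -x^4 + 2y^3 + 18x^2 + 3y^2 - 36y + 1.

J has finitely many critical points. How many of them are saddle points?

3

J separates as a function of x plus a function of y, so ∇J=0 decouples.
∂J/∂x = -4x(x - 3)(x + 3) = 0 at x ∈ {-3, 0, 3}; ∂J/∂y = 6(y - 2)(y + 3) = 0 at y ∈ {-3, 2}.
The Hessian is diagonal: diag(J_xx, J_yy). Second derivatives: J_xx(-3)=-72, J_xx(0)=36, J_xx(3)=-72; J_yy(-3)=-30, J_yy(2)=30.
Saddle points occur where the two diagonal entries have opposite signs: (-3, 2), (0, -3), (3, 2). Count: 3.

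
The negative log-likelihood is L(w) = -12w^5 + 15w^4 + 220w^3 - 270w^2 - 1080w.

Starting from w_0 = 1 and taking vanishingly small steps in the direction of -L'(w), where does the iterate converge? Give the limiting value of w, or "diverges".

L'(w) = -60(w - 3)(w - 2)(w + 1)(w + 3), so L'(1) = -960.
Gradient descent moves in the -L' direction, i.e. w is increasing.
The nearest critical point in that direction is w = 2, where L'' = 900 > 0 (a local minimum). The iterate converges there.

2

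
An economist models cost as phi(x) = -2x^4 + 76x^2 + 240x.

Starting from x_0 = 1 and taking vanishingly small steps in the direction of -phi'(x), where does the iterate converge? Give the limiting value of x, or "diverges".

-2

phi'(x) = -8(x - 5)(x + 2)(x + 3), so phi'(1) = 384.
Gradient descent moves in the -phi' direction, i.e. x is decreasing.
The nearest critical point in that direction is x = -2, where phi'' = 56 > 0 (a local minimum). The iterate converges there.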